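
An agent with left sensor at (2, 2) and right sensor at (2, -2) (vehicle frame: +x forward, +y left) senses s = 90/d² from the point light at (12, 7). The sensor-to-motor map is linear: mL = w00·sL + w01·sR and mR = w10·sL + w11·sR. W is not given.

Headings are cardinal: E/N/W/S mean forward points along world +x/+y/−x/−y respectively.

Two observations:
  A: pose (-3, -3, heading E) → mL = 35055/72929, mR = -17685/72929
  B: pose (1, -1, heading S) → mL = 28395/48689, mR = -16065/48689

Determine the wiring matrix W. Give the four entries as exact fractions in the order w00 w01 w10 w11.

1/2 1 -1 1/2

obs A: pose=(-3,-3,E) → sL=90/233, sR=90/313, mL=35055/72929, mR=-17685/72929
obs B: pose=(1,-1,S) → sL=90/181, sR=90/269, mL=28395/48689, mR=-16065/48689
sensor matrix S = [[90/233, 90/313], [90/181, 90/269]]; det S = -48794400/3550840081
solve [mL_A; mL_B] = S·[w00; w01] and [mR_A; mR_B] = S·[w10; w11]:
  w00 = 1/2, w01 = 1, w10 = -1, w11 = 1/2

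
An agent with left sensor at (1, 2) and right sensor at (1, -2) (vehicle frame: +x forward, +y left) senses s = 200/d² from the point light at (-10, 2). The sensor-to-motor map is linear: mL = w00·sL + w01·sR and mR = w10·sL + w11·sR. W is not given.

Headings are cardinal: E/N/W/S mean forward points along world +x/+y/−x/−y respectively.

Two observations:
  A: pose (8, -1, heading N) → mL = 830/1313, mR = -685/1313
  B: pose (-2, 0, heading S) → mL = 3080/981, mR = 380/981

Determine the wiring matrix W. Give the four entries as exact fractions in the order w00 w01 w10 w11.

obs A: pose=(8,-1,N) → sL=10/13, sR=50/101, mL=830/1313, mR=-685/1313
obs B: pose=(-2,0,S) → sL=200/109, sR=40/9, mL=3080/981, mR=380/981
sensor matrix S = [[10/13, 50/101], [200/109, 40/9]]; det S = 3233600/1288053
solve [mL_A; mL_B] = S·[w00; w01] and [mR_A; mR_B] = S·[w10; w11]:
  w00 = 1/2, w01 = 1/2, w10 = -1, w11 = 1/2

1/2 1/2 -1 1/2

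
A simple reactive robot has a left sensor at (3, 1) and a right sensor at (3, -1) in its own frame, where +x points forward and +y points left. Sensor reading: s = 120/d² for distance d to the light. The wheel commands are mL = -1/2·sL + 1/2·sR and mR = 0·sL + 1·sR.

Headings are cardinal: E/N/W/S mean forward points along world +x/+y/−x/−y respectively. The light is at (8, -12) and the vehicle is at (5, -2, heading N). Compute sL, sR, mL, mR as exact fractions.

left sensor world pos  = (4, 1); dL² = 185
right sensor world pos = (6, 1); dR² = 173
sL = 120/185 = 24/37
sR = 120/173 = 120/173
mL = -1/2·sL + 1/2·sR = 144/6401
mR = 0·sL + 1·sR = 120/173

24/37 120/173 144/6401 120/173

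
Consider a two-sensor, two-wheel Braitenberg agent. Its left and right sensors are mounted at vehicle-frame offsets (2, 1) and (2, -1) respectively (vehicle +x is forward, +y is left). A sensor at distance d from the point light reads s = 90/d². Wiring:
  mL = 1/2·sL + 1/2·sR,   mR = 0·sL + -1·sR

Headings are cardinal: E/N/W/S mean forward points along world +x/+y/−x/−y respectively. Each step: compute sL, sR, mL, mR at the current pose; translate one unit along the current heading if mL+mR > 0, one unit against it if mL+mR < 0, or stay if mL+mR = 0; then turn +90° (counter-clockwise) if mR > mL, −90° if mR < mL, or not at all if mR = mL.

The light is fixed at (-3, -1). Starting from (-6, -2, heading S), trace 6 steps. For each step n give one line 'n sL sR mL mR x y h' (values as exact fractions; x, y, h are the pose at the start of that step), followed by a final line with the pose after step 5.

n=0: pose=(-6,-2,S); sL=90/13, sR=18/5; mL=342/65, mR=-18/5; mL+mR=108/65 → advance +1; mR−mL=-576/65 → turn -1·90°
n=1: pose=(-6,-3,W); sL=45/17, sR=45/13; mL=675/221, mR=-45/13; mL+mR=-90/221 → advance -1; mR−mL=-1440/221 → turn -1·90°
n=2: pose=(-5,-3,N); sL=10, sR=90; mL=50, mR=-90; mL+mR=-40 → advance -1; mR−mL=-140 → turn -1·90°
n=3: pose=(-5,-4,E); sL=45/2, sR=45/8; mL=225/16, mR=-45/8; mL+mR=135/16 → advance +1; mR−mL=-315/16 → turn -1·90°
n=4: pose=(-4,-4,S); sL=18/5, sR=90/29; mL=486/145, mR=-90/29; mL+mR=36/145 → advance +1; mR−mL=-936/145 → turn -1·90°
n=5: pose=(-4,-5,W); sL=45/17, sR=5; mL=65/17, mR=-5; mL+mR=-20/17 → advance -1; mR−mL=-150/17 → turn -1·90°

0 90/13 18/5 342/65 -18/5 -6 -2 S
1 45/17 45/13 675/221 -45/13 -6 -3 W
2 10 90 50 -90 -5 -3 N
3 45/2 45/8 225/16 -45/8 -5 -4 E
4 18/5 90/29 486/145 -90/29 -4 -4 S
5 45/17 5 65/17 -5 -4 -5 W
final -3 -5 N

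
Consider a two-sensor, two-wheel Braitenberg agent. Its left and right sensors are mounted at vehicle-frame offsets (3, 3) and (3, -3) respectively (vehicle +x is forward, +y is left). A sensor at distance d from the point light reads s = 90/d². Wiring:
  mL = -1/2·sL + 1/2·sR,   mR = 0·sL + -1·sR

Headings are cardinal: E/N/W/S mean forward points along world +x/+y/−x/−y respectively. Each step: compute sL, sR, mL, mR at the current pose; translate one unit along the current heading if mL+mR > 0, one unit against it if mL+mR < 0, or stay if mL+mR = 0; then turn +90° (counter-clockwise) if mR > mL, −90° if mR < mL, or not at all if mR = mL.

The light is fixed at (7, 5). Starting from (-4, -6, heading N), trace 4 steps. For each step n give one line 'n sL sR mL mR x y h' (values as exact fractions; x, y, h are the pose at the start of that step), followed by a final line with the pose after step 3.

0 9/26 45/64 297/1664 -45/64 -4 -6 N
1 18/29 90/289 -1296/8381 -90/289 -4 -7 E
2 5/17 1/5 -4/85 -1/5 -5 -7 S
3 90/421 90/289 5940/121669 -90/289 -5 -6 W
final -4 -6 N

n=0: pose=(-4,-6,N); sL=9/26, sR=45/64; mL=297/1664, mR=-45/64; mL+mR=-873/1664 → advance -1; mR−mL=-1467/1664 → turn -1·90°
n=1: pose=(-4,-7,E); sL=18/29, sR=90/289; mL=-1296/8381, mR=-90/289; mL+mR=-3906/8381 → advance -1; mR−mL=-1314/8381 → turn -1·90°
n=2: pose=(-5,-7,S); sL=5/17, sR=1/5; mL=-4/85, mR=-1/5; mL+mR=-21/85 → advance -1; mR−mL=-13/85 → turn -1·90°
n=3: pose=(-5,-6,W); sL=90/421, sR=90/289; mL=5940/121669, mR=-90/289; mL+mR=-31950/121669 → advance -1; mR−mL=-43830/121669 → turn -1·90°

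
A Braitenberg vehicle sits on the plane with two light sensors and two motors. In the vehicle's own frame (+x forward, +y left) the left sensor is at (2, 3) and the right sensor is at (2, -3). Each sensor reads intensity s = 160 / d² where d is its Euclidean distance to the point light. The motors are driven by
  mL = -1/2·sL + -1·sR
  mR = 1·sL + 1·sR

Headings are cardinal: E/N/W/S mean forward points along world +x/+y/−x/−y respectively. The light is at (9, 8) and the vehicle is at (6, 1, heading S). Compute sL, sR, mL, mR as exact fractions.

160/81 160/117 -2480/1053 3520/1053

left sensor world pos  = (9, -1); dL² = 81
right sensor world pos = (3, -1); dR² = 117
sL = 160/81 = 160/81
sR = 160/117 = 160/117
mL = -1/2·sL + -1·sR = -2480/1053
mR = 1·sL + 1·sR = 3520/1053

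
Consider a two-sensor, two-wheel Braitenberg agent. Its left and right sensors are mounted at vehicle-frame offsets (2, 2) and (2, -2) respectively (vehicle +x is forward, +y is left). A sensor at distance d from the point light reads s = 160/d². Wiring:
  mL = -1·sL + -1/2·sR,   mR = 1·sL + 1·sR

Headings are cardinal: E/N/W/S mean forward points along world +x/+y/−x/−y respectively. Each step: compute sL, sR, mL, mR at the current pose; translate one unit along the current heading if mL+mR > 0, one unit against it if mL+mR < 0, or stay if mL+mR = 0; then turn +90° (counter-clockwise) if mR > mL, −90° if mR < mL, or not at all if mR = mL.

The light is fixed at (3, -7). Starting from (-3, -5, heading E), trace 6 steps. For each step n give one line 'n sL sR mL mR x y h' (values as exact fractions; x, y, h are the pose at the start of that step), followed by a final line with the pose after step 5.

0 5 10 -10 15 -3 -5 E
1 32/13 32/5 -368/65 576/65 -2 -5 N
2 16/5 80/37 -792/185 992/185 -2 -4 W
3 160/17 32/13 -2352/221 2624/221 -3 -4 S
4 5 10 -10 15 -3 -5 E
5 32/13 32/5 -368/65 576/65 -2 -5 N
final -2 -4 W

n=0: pose=(-3,-5,E); sL=5, sR=10; mL=-10, mR=15; mL+mR=5 → advance +1; mR−mL=25 → turn +1·90°
n=1: pose=(-2,-5,N); sL=32/13, sR=32/5; mL=-368/65, mR=576/65; mL+mR=16/5 → advance +1; mR−mL=944/65 → turn +1·90°
n=2: pose=(-2,-4,W); sL=16/5, sR=80/37; mL=-792/185, mR=992/185; mL+mR=40/37 → advance +1; mR−mL=1784/185 → turn +1·90°
n=3: pose=(-3,-4,S); sL=160/17, sR=32/13; mL=-2352/221, mR=2624/221; mL+mR=16/13 → advance +1; mR−mL=4976/221 → turn +1·90°
n=4: pose=(-3,-5,E); sL=5, sR=10; mL=-10, mR=15; mL+mR=5 → advance +1; mR−mL=25 → turn +1·90°
n=5: pose=(-2,-5,N); sL=32/13, sR=32/5; mL=-368/65, mR=576/65; mL+mR=16/5 → advance +1; mR−mL=944/65 → turn +1·90°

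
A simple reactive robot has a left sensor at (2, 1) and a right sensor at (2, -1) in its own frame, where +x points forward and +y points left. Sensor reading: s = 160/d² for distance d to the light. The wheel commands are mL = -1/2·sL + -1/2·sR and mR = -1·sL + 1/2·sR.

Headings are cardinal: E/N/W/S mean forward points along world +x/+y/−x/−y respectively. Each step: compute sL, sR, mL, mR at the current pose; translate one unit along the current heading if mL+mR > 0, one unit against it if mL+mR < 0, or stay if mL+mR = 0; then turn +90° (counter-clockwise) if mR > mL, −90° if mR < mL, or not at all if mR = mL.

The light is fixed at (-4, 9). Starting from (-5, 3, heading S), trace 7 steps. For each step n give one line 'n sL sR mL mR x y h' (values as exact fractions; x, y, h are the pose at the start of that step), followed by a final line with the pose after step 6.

0 5/2 40/17 -165/68 -45/34 -5 3 S
1 160/17 160/37 -4320/629 -4560/629 -5 4 E
2 16/5 80/29 -432/145 -264/145 -6 4 S
3 160/9 32/5 -544/45 -656/45 -6 5 E
4 4 40/13 -46/13 -32/13 -7 5 S
5 32 160/17 -352/17 -464/17 -7 6 E
6 80/17 16/5 -336/85 -264/85 -8 6 S
final -8 7 E

n=0: pose=(-5,3,S); sL=5/2, sR=40/17; mL=-165/68, mR=-45/34; mL+mR=-15/4 → advance -1; mR−mL=75/68 → turn +1·90°
n=1: pose=(-5,4,E); sL=160/17, sR=160/37; mL=-4320/629, mR=-4560/629; mL+mR=-240/17 → advance -1; mR−mL=-240/629 → turn -1·90°
n=2: pose=(-6,4,S); sL=16/5, sR=80/29; mL=-432/145, mR=-264/145; mL+mR=-24/5 → advance -1; mR−mL=168/145 → turn +1·90°
n=3: pose=(-6,5,E); sL=160/9, sR=32/5; mL=-544/45, mR=-656/45; mL+mR=-80/3 → advance -1; mR−mL=-112/45 → turn -1·90°
n=4: pose=(-7,5,S); sL=4, sR=40/13; mL=-46/13, mR=-32/13; mL+mR=-6 → advance -1; mR−mL=14/13 → turn +1·90°
n=5: pose=(-7,6,E); sL=32, sR=160/17; mL=-352/17, mR=-464/17; mL+mR=-48 → advance -1; mR−mL=-112/17 → turn -1·90°
n=6: pose=(-8,6,S); sL=80/17, sR=16/5; mL=-336/85, mR=-264/85; mL+mR=-120/17 → advance -1; mR−mL=72/85 → turn +1·90°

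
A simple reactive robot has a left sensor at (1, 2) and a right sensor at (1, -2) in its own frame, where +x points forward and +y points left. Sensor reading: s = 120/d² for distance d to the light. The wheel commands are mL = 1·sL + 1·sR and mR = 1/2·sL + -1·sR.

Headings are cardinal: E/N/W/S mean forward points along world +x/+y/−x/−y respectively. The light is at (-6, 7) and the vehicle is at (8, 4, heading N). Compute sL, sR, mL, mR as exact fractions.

left sensor world pos  = (6, 5); dL² = 148
right sensor world pos = (10, 5); dR² = 260
sL = 120/148 = 30/37
sR = 120/260 = 6/13
mL = 1·sL + 1·sR = 612/481
mR = 1/2·sL + -1·sR = -27/481

30/37 6/13 612/481 -27/481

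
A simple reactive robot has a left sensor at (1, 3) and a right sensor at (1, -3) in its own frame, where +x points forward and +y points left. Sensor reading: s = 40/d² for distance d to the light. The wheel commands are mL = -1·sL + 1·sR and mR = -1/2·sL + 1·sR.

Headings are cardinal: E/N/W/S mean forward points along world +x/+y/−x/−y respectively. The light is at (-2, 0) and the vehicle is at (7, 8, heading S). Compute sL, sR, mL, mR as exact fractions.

left sensor world pos  = (10, 7); dL² = 193
right sensor world pos = (4, 7); dR² = 85
sL = 40/193 = 40/193
sR = 40/85 = 8/17
mL = -1·sL + 1·sR = 864/3281
mR = -1/2·sL + 1·sR = 1204/3281

40/193 8/17 864/3281 1204/3281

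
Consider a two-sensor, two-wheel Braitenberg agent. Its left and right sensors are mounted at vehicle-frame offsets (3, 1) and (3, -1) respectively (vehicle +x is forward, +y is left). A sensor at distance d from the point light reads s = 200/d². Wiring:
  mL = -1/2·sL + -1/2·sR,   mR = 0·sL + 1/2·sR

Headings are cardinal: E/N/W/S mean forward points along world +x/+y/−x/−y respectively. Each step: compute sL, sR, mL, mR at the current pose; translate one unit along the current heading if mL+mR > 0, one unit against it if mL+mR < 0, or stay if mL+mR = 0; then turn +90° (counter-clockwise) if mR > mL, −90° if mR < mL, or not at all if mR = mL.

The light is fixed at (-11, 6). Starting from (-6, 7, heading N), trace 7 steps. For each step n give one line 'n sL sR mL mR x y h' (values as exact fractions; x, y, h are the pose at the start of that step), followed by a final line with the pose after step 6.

n=0: pose=(-6,7,N); sL=25/4, sR=50/13; mL=-525/104, mR=25/13; mL+mR=-25/8 → advance -1; mR−mL=725/104 → turn +1·90°
n=1: pose=(-6,6,W); sL=40, sR=40; mL=-40, mR=20; mL+mR=-20 → advance -1; mR−mL=60 → turn +1·90°
n=2: pose=(-5,6,S); sL=100/29, sR=100/17; mL=-2300/493, mR=50/17; mL+mR=-50/29 → advance -1; mR−mL=3750/493 → turn +1·90°
n=3: pose=(-5,7,E); sL=40/17, sR=200/81; mL=-3320/1377, mR=100/81; mL+mR=-20/17 → advance -1; mR−mL=5020/1377 → turn +1·90°
n=4: pose=(-6,7,N); sL=25/4, sR=50/13; mL=-525/104, mR=25/13; mL+mR=-25/8 → advance -1; mR−mL=725/104 → turn +1·90°
n=5: pose=(-6,6,W); sL=40, sR=40; mL=-40, mR=20; mL+mR=-20 → advance -1; mR−mL=60 → turn +1·90°
n=6: pose=(-5,6,S); sL=100/29, sR=100/17; mL=-2300/493, mR=50/17; mL+mR=-50/29 → advance -1; mR−mL=3750/493 → turn +1·90°

0 25/4 50/13 -525/104 25/13 -6 7 N
1 40 40 -40 20 -6 6 W
2 100/29 100/17 -2300/493 50/17 -5 6 S
3 40/17 200/81 -3320/1377 100/81 -5 7 E
4 25/4 50/13 -525/104 25/13 -6 7 N
5 40 40 -40 20 -6 6 W
6 100/29 100/17 -2300/493 50/17 -5 6 S
final -5 7 E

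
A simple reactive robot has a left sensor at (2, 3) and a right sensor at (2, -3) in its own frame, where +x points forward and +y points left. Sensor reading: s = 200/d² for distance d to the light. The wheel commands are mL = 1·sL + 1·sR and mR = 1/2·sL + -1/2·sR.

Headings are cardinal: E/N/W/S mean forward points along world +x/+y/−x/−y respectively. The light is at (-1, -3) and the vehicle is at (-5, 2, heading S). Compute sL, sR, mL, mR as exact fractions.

left sensor world pos  = (-2, 0); dL² = 10
right sensor world pos = (-8, 0); dR² = 58
sL = 200/10 = 20
sR = 200/58 = 100/29
mL = 1·sL + 1·sR = 680/29
mR = 1/2·sL + -1/2·sR = 240/29

20 100/29 680/29 240/29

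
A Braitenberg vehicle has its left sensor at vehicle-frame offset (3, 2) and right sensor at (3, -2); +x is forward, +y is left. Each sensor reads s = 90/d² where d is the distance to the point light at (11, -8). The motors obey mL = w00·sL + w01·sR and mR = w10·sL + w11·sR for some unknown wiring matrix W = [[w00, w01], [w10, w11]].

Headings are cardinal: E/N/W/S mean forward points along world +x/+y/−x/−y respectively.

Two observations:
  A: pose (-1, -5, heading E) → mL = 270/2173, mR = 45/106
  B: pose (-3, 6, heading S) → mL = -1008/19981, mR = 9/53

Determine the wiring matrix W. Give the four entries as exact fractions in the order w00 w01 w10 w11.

obs A: pose=(-1,-5,E) → sL=45/53, sR=45/41, mL=270/2173, mR=45/106
obs B: pose=(-3,6,S) → sL=18/53, sR=90/377, mL=-1008/19981, mR=9/53
sensor matrix S = [[45/53, 45/41], [18/53, 90/377]]; det S = -139320/819221
solve [mL_A; mL_B] = S·[w00; w01] and [mR_A; mR_B] = S·[w10; w11]:
  w00 = -1/2, w01 = 1/2, w10 = 1/2, w11 = 0

-1/2 1/2 1/2 0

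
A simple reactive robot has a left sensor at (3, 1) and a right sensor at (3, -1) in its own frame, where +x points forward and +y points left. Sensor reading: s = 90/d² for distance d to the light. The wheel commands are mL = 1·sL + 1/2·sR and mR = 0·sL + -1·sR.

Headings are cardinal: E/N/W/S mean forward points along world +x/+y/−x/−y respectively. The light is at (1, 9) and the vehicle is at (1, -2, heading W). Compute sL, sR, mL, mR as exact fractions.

left sensor world pos  = (-2, -3); dL² = 153
right sensor world pos = (-2, -1); dR² = 109
sL = 90/153 = 10/17
sR = 90/109 = 90/109
mL = 1·sL + 1/2·sR = 1855/1853
mR = 0·sL + -1·sR = -90/109

10/17 90/109 1855/1853 -90/109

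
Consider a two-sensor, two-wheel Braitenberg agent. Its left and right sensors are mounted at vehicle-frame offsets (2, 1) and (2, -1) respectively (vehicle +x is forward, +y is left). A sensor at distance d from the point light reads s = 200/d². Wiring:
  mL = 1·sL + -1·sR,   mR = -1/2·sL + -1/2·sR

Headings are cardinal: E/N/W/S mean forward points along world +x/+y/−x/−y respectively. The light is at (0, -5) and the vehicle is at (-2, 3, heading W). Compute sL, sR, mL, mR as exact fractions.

left sensor world pos  = (-4, 2); dL² = 65
right sensor world pos = (-4, 4); dR² = 97
sL = 200/65 = 40/13
sR = 200/97 = 200/97
mL = 1·sL + -1·sR = 1280/1261
mR = -1/2·sL + -1/2·sR = -3240/1261

40/13 200/97 1280/1261 -3240/1261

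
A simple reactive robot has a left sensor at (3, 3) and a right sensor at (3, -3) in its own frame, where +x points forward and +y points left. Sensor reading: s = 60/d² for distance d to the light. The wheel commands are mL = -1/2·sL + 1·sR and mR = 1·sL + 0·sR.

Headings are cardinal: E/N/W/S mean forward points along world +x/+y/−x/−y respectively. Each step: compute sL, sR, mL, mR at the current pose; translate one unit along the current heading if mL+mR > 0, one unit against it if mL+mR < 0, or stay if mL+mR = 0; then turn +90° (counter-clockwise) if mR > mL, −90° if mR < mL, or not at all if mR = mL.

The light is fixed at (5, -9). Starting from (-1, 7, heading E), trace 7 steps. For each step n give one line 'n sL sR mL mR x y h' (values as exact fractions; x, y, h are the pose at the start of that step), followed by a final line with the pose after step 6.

0 6/37 30/89 843/3293 6/37 -1 7 E
1 60/173 60/233 3390/40309 60/173 0 7 S
2 15/82 15/37 1905/6068 15/82 0 6 E
3 12/29 60/193 582/5597 12/29 1 6 S
4 6/29 30/61 687/1769 6/29 1 5 E
5 60/121 60/157 2550/18997 60/121 2 5 S
6 15/64 3/5 309/640 15/64 2 4 E
final 3 4 S

n=0: pose=(-1,7,E); sL=6/37, sR=30/89; mL=843/3293, mR=6/37; mL+mR=1377/3293 → advance +1; mR−mL=-309/3293 → turn -1·90°
n=1: pose=(0,7,S); sL=60/173, sR=60/233; mL=3390/40309, mR=60/173; mL+mR=17370/40309 → advance +1; mR−mL=10590/40309 → turn +1·90°
n=2: pose=(0,6,E); sL=15/82, sR=15/37; mL=1905/6068, mR=15/82; mL+mR=3015/6068 → advance +1; mR−mL=-795/6068 → turn -1·90°
n=3: pose=(1,6,S); sL=12/29, sR=60/193; mL=582/5597, mR=12/29; mL+mR=2898/5597 → advance +1; mR−mL=1734/5597 → turn +1·90°
n=4: pose=(1,5,E); sL=6/29, sR=30/61; mL=687/1769, mR=6/29; mL+mR=1053/1769 → advance +1; mR−mL=-321/1769 → turn -1·90°
n=5: pose=(2,5,S); sL=60/121, sR=60/157; mL=2550/18997, mR=60/121; mL+mR=11970/18997 → advance +1; mR−mL=6870/18997 → turn +1·90°
n=6: pose=(2,4,E); sL=15/64, sR=3/5; mL=309/640, mR=15/64; mL+mR=459/640 → advance +1; mR−mL=-159/640 → turn -1·90°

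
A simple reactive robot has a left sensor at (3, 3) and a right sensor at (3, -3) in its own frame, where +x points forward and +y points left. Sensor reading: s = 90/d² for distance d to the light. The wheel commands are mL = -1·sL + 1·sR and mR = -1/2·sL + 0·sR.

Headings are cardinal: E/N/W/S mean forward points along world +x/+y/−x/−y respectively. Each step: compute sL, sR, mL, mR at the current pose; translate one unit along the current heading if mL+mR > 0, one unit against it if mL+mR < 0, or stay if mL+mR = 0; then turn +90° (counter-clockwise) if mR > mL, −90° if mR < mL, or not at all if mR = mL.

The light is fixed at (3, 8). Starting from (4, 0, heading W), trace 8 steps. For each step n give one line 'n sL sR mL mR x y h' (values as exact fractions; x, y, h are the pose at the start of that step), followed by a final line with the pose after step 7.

0 18/25 90/29 1728/725 -9/25 4 0 W
1 45/17 45/17 0 -45/34 3 0 N
2 2 10/17 -24/17 -1 3 -1 E
3 45/26 9/4 27/52 -45/52 2 -1 N
4 90/53 90/173 -10800/9169 -45/53 2 -2 E
5 45/37 9/5 108/185 -45/74 1 -2 N
6 18/13 90/197 -2376/2561 -9/13 1 -3 E
7 9/10 45/32 81/160 -9/20 0 -3 N
final 0 -2 E

n=0: pose=(4,0,W); sL=18/25, sR=90/29; mL=1728/725, mR=-9/25; mL+mR=1467/725 → advance +1; mR−mL=-1989/725 → turn -1·90°
n=1: pose=(3,0,N); sL=45/17, sR=45/17; mL=0, mR=-45/34; mL+mR=-45/34 → advance -1; mR−mL=-45/34 → turn -1·90°
n=2: pose=(3,-1,E); sL=2, sR=10/17; mL=-24/17, mR=-1; mL+mR=-41/17 → advance -1; mR−mL=7/17 → turn +1·90°
n=3: pose=(2,-1,N); sL=45/26, sR=9/4; mL=27/52, mR=-45/52; mL+mR=-9/26 → advance -1; mR−mL=-18/13 → turn -1·90°
n=4: pose=(2,-2,E); sL=90/53, sR=90/173; mL=-10800/9169, mR=-45/53; mL+mR=-18585/9169 → advance -1; mR−mL=3015/9169 → turn +1·90°
n=5: pose=(1,-2,N); sL=45/37, sR=9/5; mL=108/185, mR=-45/74; mL+mR=-9/370 → advance -1; mR−mL=-441/370 → turn -1·90°
n=6: pose=(1,-3,E); sL=18/13, sR=90/197; mL=-2376/2561, mR=-9/13; mL+mR=-4149/2561 → advance -1; mR−mL=603/2561 → turn +1·90°
n=7: pose=(0,-3,N); sL=9/10, sR=45/32; mL=81/160, mR=-9/20; mL+mR=9/160 → advance +1; mR−mL=-153/160 → turn -1·90°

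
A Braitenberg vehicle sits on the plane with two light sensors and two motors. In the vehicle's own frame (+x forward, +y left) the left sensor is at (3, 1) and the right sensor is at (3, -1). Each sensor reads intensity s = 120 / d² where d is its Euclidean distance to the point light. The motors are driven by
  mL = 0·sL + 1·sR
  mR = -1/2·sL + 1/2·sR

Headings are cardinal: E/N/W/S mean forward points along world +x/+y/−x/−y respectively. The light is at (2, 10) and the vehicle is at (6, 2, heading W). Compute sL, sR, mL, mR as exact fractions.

left sensor world pos  = (3, 1); dL² = 82
right sensor world pos = (3, 3); dR² = 50
sL = 120/82 = 60/41
sR = 120/50 = 12/5
mL = 0·sL + 1·sR = 12/5
mR = -1/2·sL + 1/2·sR = 96/205

60/41 12/5 12/5 96/205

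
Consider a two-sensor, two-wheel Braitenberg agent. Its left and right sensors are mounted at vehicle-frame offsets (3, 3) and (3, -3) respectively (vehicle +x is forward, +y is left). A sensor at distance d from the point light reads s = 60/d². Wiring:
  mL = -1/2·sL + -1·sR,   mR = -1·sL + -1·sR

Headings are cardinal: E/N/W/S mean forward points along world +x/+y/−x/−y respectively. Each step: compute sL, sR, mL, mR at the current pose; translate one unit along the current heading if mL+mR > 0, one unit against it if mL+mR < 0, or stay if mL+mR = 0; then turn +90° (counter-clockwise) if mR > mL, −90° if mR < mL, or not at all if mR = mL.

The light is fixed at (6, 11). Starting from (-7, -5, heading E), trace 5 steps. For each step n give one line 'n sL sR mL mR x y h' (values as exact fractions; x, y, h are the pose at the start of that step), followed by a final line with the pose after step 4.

n=0: pose=(-7,-5,E); sL=60/269, sR=60/461; mL=-29970/124009, mR=-43800/124009; mL+mR=-73770/124009 → advance -1; mR−mL=-30/269 → turn -1·90°
n=1: pose=(-8,-5,S); sL=30/241, sR=6/65; mL=-2421/15665, mR=-3396/15665; mL+mR=-5817/15665 → advance -1; mR−mL=-15/241 → turn -1·90°
n=2: pose=(-8,-4,W); sL=60/613, sR=60/433; mL=-49770/265429, mR=-62760/265429; mL+mR=-112530/265429 → advance -1; mR−mL=-30/613 → turn -1·90°
n=3: pose=(-7,-4,N); sL=3/20, sR=15/61; mL=-783/2440, mR=-483/1220; mL+mR=-1749/2440 → advance -1; mR−mL=-3/40 → turn -1·90°
n=4: pose=(-7,-5,E); sL=60/269, sR=60/461; mL=-29970/124009, mR=-43800/124009; mL+mR=-73770/124009 → advance -1; mR−mL=-30/269 → turn -1·90°

0 60/269 60/461 -29970/124009 -43800/124009 -7 -5 E
1 30/241 6/65 -2421/15665 -3396/15665 -8 -5 S
2 60/613 60/433 -49770/265429 -62760/265429 -8 -4 W
3 3/20 15/61 -783/2440 -483/1220 -7 -4 N
4 60/269 60/461 -29970/124009 -43800/124009 -7 -5 E
final -8 -5 S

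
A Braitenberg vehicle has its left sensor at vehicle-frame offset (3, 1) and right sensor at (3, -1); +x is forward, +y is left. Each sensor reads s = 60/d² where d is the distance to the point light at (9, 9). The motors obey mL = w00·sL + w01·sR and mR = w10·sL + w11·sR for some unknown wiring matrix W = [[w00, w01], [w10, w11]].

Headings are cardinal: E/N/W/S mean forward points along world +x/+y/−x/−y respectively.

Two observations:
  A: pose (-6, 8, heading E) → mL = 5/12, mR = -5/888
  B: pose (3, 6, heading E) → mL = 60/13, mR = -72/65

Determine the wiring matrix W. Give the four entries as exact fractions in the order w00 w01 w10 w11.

obs A: pose=(-6,8,E) → sL=5/12, sR=15/37, mL=5/12, mR=-5/888
obs B: pose=(3,6,E) → sL=60/13, sR=12/5, mL=60/13, mR=-72/65
sensor matrix S = [[5/12, 15/37], [60/13, 12/5]]; det S = -419/481
solve [mL_A; mL_B] = S·[w00; w01] and [mR_A; mR_B] = S·[w10; w11]:
  w00 = 1, w01 = 0, w10 = -1/2, w11 = 1/2

1 0 -1/2 1/2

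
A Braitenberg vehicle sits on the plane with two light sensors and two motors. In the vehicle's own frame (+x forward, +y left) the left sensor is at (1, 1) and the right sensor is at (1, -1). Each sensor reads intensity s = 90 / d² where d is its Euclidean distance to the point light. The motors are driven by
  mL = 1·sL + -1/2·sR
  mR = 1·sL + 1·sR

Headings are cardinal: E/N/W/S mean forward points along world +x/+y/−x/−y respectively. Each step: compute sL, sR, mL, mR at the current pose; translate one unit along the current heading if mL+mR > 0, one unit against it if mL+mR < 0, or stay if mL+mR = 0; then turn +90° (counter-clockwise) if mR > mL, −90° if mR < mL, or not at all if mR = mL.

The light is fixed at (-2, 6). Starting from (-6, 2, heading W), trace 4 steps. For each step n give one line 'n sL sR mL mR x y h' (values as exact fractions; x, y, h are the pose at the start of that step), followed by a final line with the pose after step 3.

0 9/5 45/17 81/170 378/85 -6 2 W
1 90/41 90/61 3645/2501 9180/2501 -7 2 S
2 45/16 45/26 405/208 945/208 -7 1 E
3 90/41 18/5 81/205 1188/205 -6 1 N
final -6 2 W

n=0: pose=(-6,2,W); sL=9/5, sR=45/17; mL=81/170, mR=378/85; mL+mR=837/170 → advance +1; mR−mL=135/34 → turn +1·90°
n=1: pose=(-7,2,S); sL=90/41, sR=90/61; mL=3645/2501, mR=9180/2501; mL+mR=12825/2501 → advance +1; mR−mL=135/61 → turn +1·90°
n=2: pose=(-7,1,E); sL=45/16, sR=45/26; mL=405/208, mR=945/208; mL+mR=675/104 → advance +1; mR−mL=135/52 → turn +1·90°
n=3: pose=(-6,1,N); sL=90/41, sR=18/5; mL=81/205, mR=1188/205; mL+mR=1269/205 → advance +1; mR−mL=27/5 → turn +1·90°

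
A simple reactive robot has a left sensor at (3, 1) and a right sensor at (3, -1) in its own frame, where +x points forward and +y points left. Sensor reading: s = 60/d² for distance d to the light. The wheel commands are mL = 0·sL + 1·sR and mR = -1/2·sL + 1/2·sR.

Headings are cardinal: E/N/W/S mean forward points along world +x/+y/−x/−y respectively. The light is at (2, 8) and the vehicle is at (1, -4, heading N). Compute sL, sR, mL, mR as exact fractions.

12/17 20/27 20/27 8/459

left sensor world pos  = (0, -1); dL² = 85
right sensor world pos = (2, -1); dR² = 81
sL = 60/85 = 12/17
sR = 60/81 = 20/27
mL = 0·sL + 1·sR = 20/27
mR = -1/2·sL + 1/2·sR = 8/459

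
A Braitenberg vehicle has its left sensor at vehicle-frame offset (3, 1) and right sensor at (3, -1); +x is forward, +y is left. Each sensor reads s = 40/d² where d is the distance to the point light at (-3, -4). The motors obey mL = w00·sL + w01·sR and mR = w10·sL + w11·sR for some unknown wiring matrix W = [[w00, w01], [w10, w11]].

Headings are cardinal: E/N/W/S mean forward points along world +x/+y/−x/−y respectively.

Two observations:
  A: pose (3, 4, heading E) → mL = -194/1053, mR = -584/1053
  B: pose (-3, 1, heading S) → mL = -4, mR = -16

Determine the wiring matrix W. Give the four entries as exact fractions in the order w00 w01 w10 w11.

1/2 -1 -1 -1

obs A: pose=(3,4,E) → sL=20/81, sR=4/13, mL=-194/1053, mR=-584/1053
obs B: pose=(-3,1,S) → sL=8, sR=8, mL=-4, mR=-16
sensor matrix S = [[20/81, 4/13], [8, 8]]; det S = -512/1053
solve [mL_A; mL_B] = S·[w00; w01] and [mR_A; mR_B] = S·[w10; w11]:
  w00 = 1/2, w01 = -1, w10 = -1, w11 = -1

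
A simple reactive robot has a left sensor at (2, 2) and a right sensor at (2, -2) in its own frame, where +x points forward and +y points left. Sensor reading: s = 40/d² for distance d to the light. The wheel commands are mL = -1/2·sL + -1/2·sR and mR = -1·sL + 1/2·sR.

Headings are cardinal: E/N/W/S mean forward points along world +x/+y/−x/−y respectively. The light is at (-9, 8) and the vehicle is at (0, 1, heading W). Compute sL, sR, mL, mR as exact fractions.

4/13 20/37 -204/481 -18/481

left sensor world pos  = (-2, -1); dL² = 130
right sensor world pos = (-2, 3); dR² = 74
sL = 40/130 = 4/13
sR = 40/74 = 20/37
mL = -1/2·sL + -1/2·sR = -204/481
mR = -1·sL + 1/2·sR = -18/481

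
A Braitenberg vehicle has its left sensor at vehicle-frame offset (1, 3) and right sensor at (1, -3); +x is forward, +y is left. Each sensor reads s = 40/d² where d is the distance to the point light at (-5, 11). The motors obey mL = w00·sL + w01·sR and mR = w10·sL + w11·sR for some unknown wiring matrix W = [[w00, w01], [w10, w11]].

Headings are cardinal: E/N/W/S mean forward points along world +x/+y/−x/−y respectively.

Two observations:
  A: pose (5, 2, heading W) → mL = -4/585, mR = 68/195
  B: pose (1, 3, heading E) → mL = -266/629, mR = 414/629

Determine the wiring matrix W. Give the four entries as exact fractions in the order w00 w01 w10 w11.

-1 1/2 1 1/2

obs A: pose=(5,2,W) → sL=8/45, sR=40/117, mL=-4/585, mR=68/195
obs B: pose=(1,3,E) → sL=20/37, sR=4/17, mL=-266/629, mR=414/629
sensor matrix S = [[8/45, 40/117], [20/37, 4/17]]; det S = -17536/122655
solve [mL_A; mL_B] = S·[w00; w01] and [mR_A; mR_B] = S·[w10; w11]:
  w00 = -1, w01 = 1/2, w10 = 1, w11 = 1/2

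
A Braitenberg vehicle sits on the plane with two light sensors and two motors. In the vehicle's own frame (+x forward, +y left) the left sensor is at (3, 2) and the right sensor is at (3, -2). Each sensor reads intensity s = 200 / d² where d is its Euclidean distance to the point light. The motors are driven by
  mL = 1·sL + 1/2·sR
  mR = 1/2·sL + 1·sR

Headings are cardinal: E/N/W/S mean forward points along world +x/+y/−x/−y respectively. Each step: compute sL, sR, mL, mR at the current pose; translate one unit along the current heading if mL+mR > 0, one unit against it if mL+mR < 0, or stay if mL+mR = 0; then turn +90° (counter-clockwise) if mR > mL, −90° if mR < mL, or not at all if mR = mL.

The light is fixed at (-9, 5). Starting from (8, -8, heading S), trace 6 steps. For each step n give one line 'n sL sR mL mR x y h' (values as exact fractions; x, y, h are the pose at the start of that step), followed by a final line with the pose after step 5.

n=0: pose=(8,-8,S); sL=200/617, sR=200/481; mL=157900/296777, mR=171500/296777; mL+mR=329400/296777 → advance +1; mR−mL=13600/296777 → turn +1·90°
n=1: pose=(8,-9,E); sL=25/68, sR=25/82; mL=725/1394, mR=2725/5576; mL+mR=5625/5576 → advance +1; mR−mL=-175/5576 → turn -1·90°
n=2: pose=(9,-9,S); sL=200/689, sR=40/109; mL=35580/75101, mR=38460/75101; mL+mR=74040/75101 → advance +1; mR−mL=2880/75101 → turn +1·90°
n=3: pose=(9,-10,E); sL=20/61, sR=20/73; mL=2070/4453, mR=1950/4453; mL+mR=4020/4453 → advance +1; mR−mL=-120/4453 → turn -1·90°
n=4: pose=(10,-10,S); sL=40/153, sR=200/613; mL=39820/93789, mR=42860/93789; mL+mR=27560/31263 → advance +1; mR−mL=3040/93789 → turn +1·90°
n=5: pose=(10,-11,E); sL=5/17, sR=25/101; mL=1435/3434, mR=1355/3434; mL+mR=1395/1717 → advance +1; mR−mL=-40/1717 → turn -1·90°

0 200/617 200/481 157900/296777 171500/296777 8 -8 S
1 25/68 25/82 725/1394 2725/5576 8 -9 E
2 200/689 40/109 35580/75101 38460/75101 9 -9 S
3 20/61 20/73 2070/4453 1950/4453 9 -10 E
4 40/153 200/613 39820/93789 42860/93789 10 -10 S
5 5/17 25/101 1435/3434 1355/3434 10 -11 E
final 11 -11 S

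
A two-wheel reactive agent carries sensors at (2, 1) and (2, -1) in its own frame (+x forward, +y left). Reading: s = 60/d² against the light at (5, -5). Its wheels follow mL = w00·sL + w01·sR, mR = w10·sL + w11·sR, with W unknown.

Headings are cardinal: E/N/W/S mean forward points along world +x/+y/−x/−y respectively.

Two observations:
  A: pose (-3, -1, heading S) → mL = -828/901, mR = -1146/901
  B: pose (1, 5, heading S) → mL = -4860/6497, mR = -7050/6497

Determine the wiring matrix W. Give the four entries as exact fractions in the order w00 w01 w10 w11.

-1/2 -1/2 -1/2 -1

obs A: pose=(-3,-1,S) → sL=60/53, sR=12/17, mL=-828/901, mR=-1146/901
obs B: pose=(1,5,S) → sL=60/73, sR=60/89, mL=-4860/6497, mR=-7050/6497
sensor matrix S = [[60/53, 12/17], [60/73, 60/89]]; det S = 1071360/5853797
solve [mL_A; mL_B] = S·[w00; w01] and [mR_A; mR_B] = S·[w10; w11]:
  w00 = -1/2, w01 = -1/2, w10 = -1/2, w11 = -1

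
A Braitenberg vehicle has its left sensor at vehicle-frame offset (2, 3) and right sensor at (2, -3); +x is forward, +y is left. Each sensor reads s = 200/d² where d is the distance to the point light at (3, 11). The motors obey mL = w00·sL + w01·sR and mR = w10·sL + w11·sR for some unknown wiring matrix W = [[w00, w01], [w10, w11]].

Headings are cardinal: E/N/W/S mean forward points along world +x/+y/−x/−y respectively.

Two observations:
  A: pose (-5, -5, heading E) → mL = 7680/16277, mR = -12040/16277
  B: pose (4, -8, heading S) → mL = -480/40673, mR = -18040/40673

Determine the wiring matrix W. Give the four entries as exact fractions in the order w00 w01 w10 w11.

obs A: pose=(-5,-5,E) → sL=40/41, sR=200/397, mL=7680/16277, mR=-12040/16277
obs B: pose=(4,-8,S) → sL=200/457, sR=40/89, mL=-480/40673, mR=-18040/40673
sensor matrix S = [[40/41, 200/397], [200/457, 40/89]]; det S = 144326400/662034421
solve [mL_A; mL_B] = S·[w00; w01] and [mR_A; mR_B] = S·[w10; w11]:
  w00 = 1, w01 = -1, w10 = -1/2, w11 = -1/2

1 -1 -1/2 -1/2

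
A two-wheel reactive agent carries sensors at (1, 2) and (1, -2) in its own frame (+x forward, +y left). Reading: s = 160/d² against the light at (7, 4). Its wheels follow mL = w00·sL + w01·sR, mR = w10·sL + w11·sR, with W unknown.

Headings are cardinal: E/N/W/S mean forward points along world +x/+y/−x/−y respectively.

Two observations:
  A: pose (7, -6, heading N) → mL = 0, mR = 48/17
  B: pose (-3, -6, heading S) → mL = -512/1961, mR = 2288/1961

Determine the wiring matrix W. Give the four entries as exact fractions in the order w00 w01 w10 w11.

obs A: pose=(7,-6,N) → sL=32/17, sR=32/17, mL=0, mR=48/17
obs B: pose=(-3,-6,S) → sL=32/37, sR=32/53, mL=-512/1961, mR=2288/1961
sensor matrix S = [[32/17, 32/17], [32/37, 32/53]]; det S = -16384/33337
solve [mL_A; mL_B] = S·[w00; w01] and [mR_A; mR_B] = S·[w10; w11]:
  w00 = -1, w01 = 1, w10 = 1, w11 = 1/2

-1 1 1 1/2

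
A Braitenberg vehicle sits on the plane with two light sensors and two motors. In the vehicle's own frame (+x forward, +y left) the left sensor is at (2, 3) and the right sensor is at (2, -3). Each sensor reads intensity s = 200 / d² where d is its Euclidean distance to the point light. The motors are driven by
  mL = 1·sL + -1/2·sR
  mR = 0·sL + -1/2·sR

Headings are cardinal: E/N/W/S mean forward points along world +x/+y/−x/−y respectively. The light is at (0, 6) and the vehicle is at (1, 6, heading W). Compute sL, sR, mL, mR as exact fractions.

left sensor world pos  = (-1, 3); dL² = 10
right sensor world pos = (-1, 9); dR² = 10
sL = 200/10 = 20
sR = 200/10 = 20
mL = 1·sL + -1/2·sR = 10
mR = 0·sL + -1/2·sR = -10

20 20 10 -10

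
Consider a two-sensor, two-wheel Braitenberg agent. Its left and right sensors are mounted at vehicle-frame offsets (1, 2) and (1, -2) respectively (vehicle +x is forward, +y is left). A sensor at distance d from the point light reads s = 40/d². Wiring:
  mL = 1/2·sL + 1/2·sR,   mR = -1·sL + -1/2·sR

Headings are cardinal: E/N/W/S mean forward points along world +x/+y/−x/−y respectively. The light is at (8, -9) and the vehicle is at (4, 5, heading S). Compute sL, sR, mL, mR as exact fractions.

left sensor world pos  = (6, 4); dL² = 173
right sensor world pos = (2, 4); dR² = 205
sL = 40/173 = 40/173
sR = 40/205 = 8/41
mL = 1/2·sL + 1/2·sR = 1512/7093
mR = -1·sL + -1/2·sR = -2332/7093

40/173 8/41 1512/7093 -2332/7093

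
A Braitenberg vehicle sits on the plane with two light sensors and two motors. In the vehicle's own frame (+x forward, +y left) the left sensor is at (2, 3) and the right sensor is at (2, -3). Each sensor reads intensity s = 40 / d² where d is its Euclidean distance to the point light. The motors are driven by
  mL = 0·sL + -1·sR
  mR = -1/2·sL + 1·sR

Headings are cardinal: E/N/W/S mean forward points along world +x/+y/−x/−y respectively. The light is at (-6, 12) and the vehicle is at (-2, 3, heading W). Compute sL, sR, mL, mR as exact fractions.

10/37 1 -1 32/37

left sensor world pos  = (-4, 0); dL² = 148
right sensor world pos = (-4, 6); dR² = 40
sL = 40/148 = 10/37
sR = 40/40 = 1
mL = 0·sL + -1·sR = -1
mR = -1/2·sL + 1·sR = 32/37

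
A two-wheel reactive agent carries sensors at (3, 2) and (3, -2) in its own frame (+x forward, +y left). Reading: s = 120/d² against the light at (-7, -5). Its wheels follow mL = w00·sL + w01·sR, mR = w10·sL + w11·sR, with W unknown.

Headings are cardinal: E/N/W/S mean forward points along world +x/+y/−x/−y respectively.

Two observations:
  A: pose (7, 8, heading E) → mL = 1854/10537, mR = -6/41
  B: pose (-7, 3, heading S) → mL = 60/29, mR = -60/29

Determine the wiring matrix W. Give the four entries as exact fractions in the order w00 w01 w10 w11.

obs A: pose=(7,8,E) → sL=60/257, sR=12/41, mL=1854/10537, mR=-6/41
obs B: pose=(-7,3,S) → sL=120/29, sR=120/29, mL=60/29, mR=-60/29
sensor matrix S = [[60/257, 12/41], [120/29, 120/29]]; det S = -74880/305573
solve [mL_A; mL_B] = S·[w00; w01] and [mR_A; mR_B] = S·[w10; w11]:
  w00 = -1/2, w01 = 1, w10 = 0, w11 = -1/2

-1/2 1 0 -1/2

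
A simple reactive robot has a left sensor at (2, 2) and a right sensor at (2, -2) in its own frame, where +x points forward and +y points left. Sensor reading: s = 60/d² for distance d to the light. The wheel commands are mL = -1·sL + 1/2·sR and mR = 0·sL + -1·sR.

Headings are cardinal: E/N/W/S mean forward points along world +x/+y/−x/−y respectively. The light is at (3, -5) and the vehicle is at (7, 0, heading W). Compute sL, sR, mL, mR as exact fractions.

60/13 60/53 -2790/689 -60/53

left sensor world pos  = (5, -2); dL² = 13
right sensor world pos = (5, 2); dR² = 53
sL = 60/13 = 60/13
sR = 60/53 = 60/53
mL = -1·sL + 1/2·sR = -2790/689
mR = 0·sL + -1·sR = -60/53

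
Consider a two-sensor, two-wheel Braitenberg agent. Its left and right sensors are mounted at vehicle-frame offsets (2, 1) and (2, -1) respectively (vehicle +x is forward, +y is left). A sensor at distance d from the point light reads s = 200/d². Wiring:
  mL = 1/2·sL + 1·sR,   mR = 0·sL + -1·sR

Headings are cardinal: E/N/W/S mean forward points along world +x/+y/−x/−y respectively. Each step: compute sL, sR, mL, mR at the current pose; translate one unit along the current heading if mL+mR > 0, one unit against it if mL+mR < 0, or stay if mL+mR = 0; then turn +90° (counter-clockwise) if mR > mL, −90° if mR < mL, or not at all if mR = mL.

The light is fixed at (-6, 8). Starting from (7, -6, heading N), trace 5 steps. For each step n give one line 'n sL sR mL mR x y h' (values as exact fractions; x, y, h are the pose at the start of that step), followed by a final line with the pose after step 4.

n=0: pose=(7,-6,N); sL=25/36, sR=10/17; mL=1145/1224, mR=-10/17; mL+mR=25/72 → advance +1; mR−mL=-1865/1224 → turn -1·90°
n=1: pose=(7,-5,E); sL=200/369, sR=200/421; mL=115900/155349, mR=-200/421; mL+mR=100/369 → advance +1; mR−mL=-189700/155349 → turn -1·90°
n=2: pose=(8,-5,S); sL=4/9, sR=100/197; mL=1294/1773, mR=-100/197; mL+mR=2/9 → advance +1; mR−mL=-2194/1773 → turn -1·90°
n=3: pose=(8,-6,W); sL=200/369, sR=200/313; mL=105100/115497, mR=-200/313; mL+mR=100/369 → advance +1; mR−mL=-178900/115497 → turn -1·90°
n=4: pose=(7,-6,N); sL=25/36, sR=10/17; mL=1145/1224, mR=-10/17; mL+mR=25/72 → advance +1; mR−mL=-1865/1224 → turn -1·90°

0 25/36 10/17 1145/1224 -10/17 7 -6 N
1 200/369 200/421 115900/155349 -200/421 7 -5 E
2 4/9 100/197 1294/1773 -100/197 8 -5 S
3 200/369 200/313 105100/115497 -200/313 8 -6 W
4 25/36 10/17 1145/1224 -10/17 7 -6 N
final 7 -5 E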